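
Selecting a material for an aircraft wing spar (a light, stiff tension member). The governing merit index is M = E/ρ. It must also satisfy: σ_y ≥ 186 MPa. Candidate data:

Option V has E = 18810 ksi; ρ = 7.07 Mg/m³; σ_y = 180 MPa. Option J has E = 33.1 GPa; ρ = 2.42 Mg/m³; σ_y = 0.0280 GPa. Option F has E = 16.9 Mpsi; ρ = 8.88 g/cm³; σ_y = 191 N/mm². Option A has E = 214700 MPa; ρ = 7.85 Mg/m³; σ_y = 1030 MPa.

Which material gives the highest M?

option A

Screen on constraints: σ_y ≥ 186 MPa. Survivors: option F, option A.
Normalizing units and computing the index:
  option F: E = 116.5 GPa, ρ = 8880 kg/m³
  option A: E = 214.7 GPa, ρ = 7850 kg/m³
  option A: M = 27.4 MN·m/kg
  option F: M = 13.1 MN·m/kg
The maximum is for option A.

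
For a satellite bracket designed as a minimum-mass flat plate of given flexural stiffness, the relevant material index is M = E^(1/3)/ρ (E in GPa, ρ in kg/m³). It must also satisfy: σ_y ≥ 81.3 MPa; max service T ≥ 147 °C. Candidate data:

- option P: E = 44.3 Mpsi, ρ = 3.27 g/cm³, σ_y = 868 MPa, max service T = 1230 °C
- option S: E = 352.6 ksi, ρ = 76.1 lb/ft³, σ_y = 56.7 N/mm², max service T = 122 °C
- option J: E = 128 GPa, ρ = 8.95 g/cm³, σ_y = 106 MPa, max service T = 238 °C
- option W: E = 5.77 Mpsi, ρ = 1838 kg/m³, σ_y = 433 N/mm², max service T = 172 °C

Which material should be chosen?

Screen on constraints: σ_y ≥ 81.3 MPa; max service T ≥ 147 °C. Survivors: option P, option J, option W.
After converting to SI:
  option P: E = 305.4 GPa, ρ = 3270 kg/m³
  option J: E = 128.0 GPa, ρ = 8950 kg/m³
  option W: E = 39.78 GPa, ρ = 1838 kg/m³
  option P: M = 2.06×10⁻³
  option W: M = 1.86×10⁻³
  option J: M = 0.563×10⁻³
Option P has the largest M.

option P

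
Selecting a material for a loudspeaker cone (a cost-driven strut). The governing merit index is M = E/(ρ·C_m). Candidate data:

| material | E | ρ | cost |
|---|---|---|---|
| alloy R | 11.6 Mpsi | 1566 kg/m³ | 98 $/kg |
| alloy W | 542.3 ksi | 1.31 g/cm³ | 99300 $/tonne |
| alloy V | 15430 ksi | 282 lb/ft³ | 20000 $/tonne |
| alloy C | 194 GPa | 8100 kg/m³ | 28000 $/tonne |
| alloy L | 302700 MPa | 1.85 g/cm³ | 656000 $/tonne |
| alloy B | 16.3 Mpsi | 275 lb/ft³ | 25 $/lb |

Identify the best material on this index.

alloy V

Convert each candidate to consistent units, then evaluate M:
  alloy R: E = 79.98 GPa, ρ = 1566 kg/m³, cost = 98.00 $/kg
  alloy W: E = 3.739 GPa, ρ = 1310 kg/m³, cost = 99.30 $/kg
  alloy V: E = 106.4 GPa, ρ = 4517 kg/m³, cost = 20.00 $/kg
  alloy C: E = 194.0 GPa, ρ = 8100 kg/m³, cost = 28.00 $/kg
  alloy L: E = 302.7 GPa, ρ = 1850 kg/m³, cost = 656.0 $/kg
  alloy B: E = 112.4 GPa, ρ = 4405 kg/m³, cost = 55.11 $/kg
  alloy V: M = 1.18 MN·m per $
  alloy C: M = 0.855 MN·m per $
  alloy R: M = 0.521 MN·m per $
  alloy B: M = 0.463 MN·m per $
  alloy L: M = 0.249 MN·m per $
  alloy W: M = 0.0287 MN·m per $
Highest index: alloy V.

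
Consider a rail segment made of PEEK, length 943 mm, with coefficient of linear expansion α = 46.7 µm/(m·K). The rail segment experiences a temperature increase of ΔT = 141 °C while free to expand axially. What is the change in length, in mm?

ΔL = α·L₀·ΔT = 46.7×10⁻⁶ × 943 mm × 141.0 K = 6.21 mm.

6.21 mm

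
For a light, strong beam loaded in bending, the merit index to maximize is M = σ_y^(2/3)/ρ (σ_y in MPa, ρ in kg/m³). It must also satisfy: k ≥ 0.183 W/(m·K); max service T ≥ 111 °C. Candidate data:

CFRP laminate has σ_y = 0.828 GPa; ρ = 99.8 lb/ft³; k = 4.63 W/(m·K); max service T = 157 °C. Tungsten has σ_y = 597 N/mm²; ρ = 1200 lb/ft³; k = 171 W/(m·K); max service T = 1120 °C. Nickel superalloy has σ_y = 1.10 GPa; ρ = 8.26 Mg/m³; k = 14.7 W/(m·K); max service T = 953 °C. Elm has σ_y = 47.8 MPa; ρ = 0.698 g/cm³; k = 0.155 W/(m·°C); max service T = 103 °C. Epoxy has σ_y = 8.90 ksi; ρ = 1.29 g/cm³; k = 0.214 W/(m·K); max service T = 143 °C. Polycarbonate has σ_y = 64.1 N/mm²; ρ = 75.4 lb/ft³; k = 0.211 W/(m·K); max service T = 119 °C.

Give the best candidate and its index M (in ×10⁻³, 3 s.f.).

CFRP laminate, M = 55.2×10⁻³

Screen on constraints: k ≥ 0.183 W/(m·K); max service T ≥ 111 °C. Survivors: CFRP laminate, tungsten, nickel superalloy, epoxy, polycarbonate.
Putting every candidate on a common basis:
  CFRP laminate: σ_y = 828.0 MPa, ρ = 1599 kg/m³
  tungsten: σ_y = 597.0 MPa, ρ = 19220 kg/m³
  nickel superalloy: σ_y = 1100 MPa, ρ = 8260 kg/m³
  epoxy: σ_y = 61.36 MPa, ρ = 1290 kg/m³
  polycarbonate: σ_y = 64.10 MPa, ρ = 1208 kg/m³
  CFRP laminate: M = 55.2×10⁻³
  polycarbonate: M = 13.3×10⁻³
  nickel superalloy: M = 12.9×10⁻³
  epoxy: M = 12.1×10⁻³
  tungsten: M = 3.69×10⁻³
CFRP laminate has the largest M.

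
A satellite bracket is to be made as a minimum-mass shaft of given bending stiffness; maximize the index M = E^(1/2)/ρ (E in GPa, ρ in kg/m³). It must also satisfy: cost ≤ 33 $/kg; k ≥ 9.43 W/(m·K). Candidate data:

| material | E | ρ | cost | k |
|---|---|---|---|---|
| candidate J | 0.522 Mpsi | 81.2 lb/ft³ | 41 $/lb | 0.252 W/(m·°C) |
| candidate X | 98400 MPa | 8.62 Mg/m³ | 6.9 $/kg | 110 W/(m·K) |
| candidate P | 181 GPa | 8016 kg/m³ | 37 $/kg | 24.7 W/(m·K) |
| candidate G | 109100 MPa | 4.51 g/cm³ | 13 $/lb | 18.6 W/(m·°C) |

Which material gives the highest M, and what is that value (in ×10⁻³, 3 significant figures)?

Screen on constraints: cost ≤ 33 $/kg; k ≥ 9.43 W/(m·K). Survivors: candidate X, candidate G.
In SI units:
  candidate X: E = 98.40 GPa, ρ = 8620 kg/m³
  candidate G: E = 109.1 GPa, ρ = 4510 kg/m³
  candidate G: M = 2.32×10⁻³
  candidate X: M = 1.15×10⁻³
The maximum is for candidate G.

candidate G, M = 2.32×10⁻³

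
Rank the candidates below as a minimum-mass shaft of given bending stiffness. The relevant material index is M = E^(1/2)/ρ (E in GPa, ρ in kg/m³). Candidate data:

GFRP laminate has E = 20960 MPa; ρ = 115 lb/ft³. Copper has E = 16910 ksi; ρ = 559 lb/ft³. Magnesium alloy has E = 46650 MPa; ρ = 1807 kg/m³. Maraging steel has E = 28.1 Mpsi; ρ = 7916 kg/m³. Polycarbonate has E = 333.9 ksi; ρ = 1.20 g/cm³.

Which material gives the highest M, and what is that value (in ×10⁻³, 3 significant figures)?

Putting every candidate on a common basis:
  GFRP laminate: E = 20.96 GPa, ρ = 1842 kg/m³
  copper: E = 116.6 GPa, ρ = 8954 kg/m³
  magnesium alloy: E = 46.65 GPa, ρ = 1807 kg/m³
  maraging steel: E = 193.7 GPa, ρ = 7916 kg/m³
  polycarbonate: E = 2.302 GPa, ρ = 1200 kg/m³
  magnesium alloy: M = 3.78×10⁻³
  GFRP laminate: M = 2.49×10⁻³
  maraging steel: M = 1.76×10⁻³
  polycarbonate: M = 1.26×10⁻³
  copper: M = 1.21×10⁻³
The maximum is for magnesium alloy.

magnesium alloy, M = 3.78×10⁻³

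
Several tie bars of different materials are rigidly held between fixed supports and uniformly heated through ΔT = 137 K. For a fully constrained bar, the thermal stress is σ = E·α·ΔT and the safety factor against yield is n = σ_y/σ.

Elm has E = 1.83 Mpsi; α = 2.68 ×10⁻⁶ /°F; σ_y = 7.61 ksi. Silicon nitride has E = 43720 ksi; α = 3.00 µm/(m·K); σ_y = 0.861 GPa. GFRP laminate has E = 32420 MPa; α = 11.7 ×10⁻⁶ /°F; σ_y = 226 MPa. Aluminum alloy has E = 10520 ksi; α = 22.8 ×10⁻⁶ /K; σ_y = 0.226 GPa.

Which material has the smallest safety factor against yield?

aluminum alloy

Converting E to GPa, α to ×10⁻⁶/K, σ_y to MPa, then σ and n for each:
  elm: E = 12.62, α = 4.82, σ_y = 52.47 → σ = 8.34 MPa, n = 6.29
  silicon nitride: E = 301.4, α = 3.00, σ_y = 861.0 → σ = 124 MPa, n = 6.95
  GFRP laminate: E = 32.42, α = 21.1, σ_y = 226.0 → σ = 93.5 MPa, n = 2.42
  aluminum alloy: E = 72.53, α = 22.8, σ_y = 226.0 → σ = 227 MPa, n = 0.998
Aluminum alloy has the lowest safety factor, n = 0.998.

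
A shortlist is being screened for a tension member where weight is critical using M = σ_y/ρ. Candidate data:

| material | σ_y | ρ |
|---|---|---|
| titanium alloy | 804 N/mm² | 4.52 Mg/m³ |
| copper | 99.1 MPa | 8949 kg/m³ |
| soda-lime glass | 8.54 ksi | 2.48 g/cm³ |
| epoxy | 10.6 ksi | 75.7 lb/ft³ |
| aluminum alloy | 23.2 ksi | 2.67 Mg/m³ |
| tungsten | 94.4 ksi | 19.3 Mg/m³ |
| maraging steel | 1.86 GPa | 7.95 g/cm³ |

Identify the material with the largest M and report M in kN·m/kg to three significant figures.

maraging steel, M = 234 kN·m/kg

Putting every candidate on a common basis:
  titanium alloy: σ_y = 804.0 MPa, ρ = 4520 kg/m³
  copper: σ_y = 99.10 MPa, ρ = 8949 kg/m³
  soda-lime glass: σ_y = 58.88 MPa, ρ = 2480 kg/m³
  epoxy: σ_y = 73.08 MPa, ρ = 1213 kg/m³
  aluminum alloy: σ_y = 160.0 MPa, ρ = 2670 kg/m³
  tungsten: σ_y = 650.9 MPa, ρ = 19300 kg/m³
  maraging steel: σ_y = 1860 MPa, ρ = 7950 kg/m³
  maraging steel: M = 234 kN·m/kg
  titanium alloy: M = 178 kN·m/kg
  epoxy: M = 60.3 kN·m/kg
  aluminum alloy: M = 59.9 kN·m/kg
  tungsten: M = 33.7 kN·m/kg
  soda-lime glass: M = 23.7 kN·m/kg
  copper: M = 11.1 kN·m/kg
Maraging steel ranks first.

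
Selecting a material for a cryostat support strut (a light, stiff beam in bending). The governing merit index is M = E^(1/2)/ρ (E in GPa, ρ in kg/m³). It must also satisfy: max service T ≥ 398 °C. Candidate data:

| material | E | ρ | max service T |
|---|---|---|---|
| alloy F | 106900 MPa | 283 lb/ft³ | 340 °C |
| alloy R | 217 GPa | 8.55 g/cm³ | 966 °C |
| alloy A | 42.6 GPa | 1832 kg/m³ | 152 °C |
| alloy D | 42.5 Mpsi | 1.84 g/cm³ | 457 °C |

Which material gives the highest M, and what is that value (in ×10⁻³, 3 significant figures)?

Screen on constraints: max service T ≥ 398 °C. Survivors: alloy R, alloy D.
In SI units:
  alloy R: E = 217.0 GPa, ρ = 8550 kg/m³
  alloy D: E = 293.0 GPa, ρ = 1840 kg/m³
  alloy D: M = 9.30×10⁻³
  alloy R: M = 1.72×10⁻³
Alloy D has the largest M.

alloy D, M = 9.30×10⁻³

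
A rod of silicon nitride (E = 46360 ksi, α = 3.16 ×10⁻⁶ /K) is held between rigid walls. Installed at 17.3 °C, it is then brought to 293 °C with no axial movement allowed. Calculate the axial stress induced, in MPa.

E = 46360 ksi = 319.6 GPa.
ΔT = 275.7 K. Constrained thermal stress σ = E·α·ΔT = 319.6×10³ MPa × 3.16×10⁻⁶ × 275.7 = 278 MPa (compressive).

278 MPa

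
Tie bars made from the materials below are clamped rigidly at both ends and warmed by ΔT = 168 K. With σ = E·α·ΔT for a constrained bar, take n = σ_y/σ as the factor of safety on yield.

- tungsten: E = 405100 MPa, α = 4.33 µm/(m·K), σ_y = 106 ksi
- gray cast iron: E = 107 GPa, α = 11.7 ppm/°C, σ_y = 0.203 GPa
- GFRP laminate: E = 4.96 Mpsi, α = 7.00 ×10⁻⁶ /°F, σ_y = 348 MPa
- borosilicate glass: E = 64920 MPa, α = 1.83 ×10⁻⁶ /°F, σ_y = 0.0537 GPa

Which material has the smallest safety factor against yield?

Converting E to GPa, α to ×10⁻⁶/K, σ_y to MPa, then σ and n for each:
  tungsten: E = 405.1, α = 4.33, σ_y = 730.8 → σ = 295 MPa, n = 2.48
  gray cast iron: E = 107.0, α = 11.7, σ_y = 203.0 → σ = 210 MPa, n = 0.965
  GFRP laminate: E = 34.20, α = 12.6, σ_y = 348.0 → σ = 72.4 MPa, n = 4.81
  borosilicate glass: E = 64.92, α = 3.29, σ_y = 53.70 → σ = 35.9 MPa, n = 1.49
Gray cast iron has the lowest safety factor, n = 0.965.

gray cast iron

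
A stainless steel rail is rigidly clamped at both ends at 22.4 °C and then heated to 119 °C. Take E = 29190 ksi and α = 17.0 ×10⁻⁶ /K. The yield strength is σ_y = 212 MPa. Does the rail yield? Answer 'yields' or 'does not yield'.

E = 29190 ksi = 201.3 GPa.
ΔT = 96.60 K. Constrained thermal stress σ = E·α·ΔT = 201.3×10³ MPa × 17.0×10⁻⁶ × 96.60 = 331 MPa (compressive).
Compare to σ_y = 212 MPa: σ ≥ σ_y, so it yields.

yields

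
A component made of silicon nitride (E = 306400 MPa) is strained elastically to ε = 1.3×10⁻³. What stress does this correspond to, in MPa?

E = 306400 MPa = 306.4 GPa.
σ = E·ε = 306400 MPa × 1.3×10⁻³ = 398 MPa.

398 MPa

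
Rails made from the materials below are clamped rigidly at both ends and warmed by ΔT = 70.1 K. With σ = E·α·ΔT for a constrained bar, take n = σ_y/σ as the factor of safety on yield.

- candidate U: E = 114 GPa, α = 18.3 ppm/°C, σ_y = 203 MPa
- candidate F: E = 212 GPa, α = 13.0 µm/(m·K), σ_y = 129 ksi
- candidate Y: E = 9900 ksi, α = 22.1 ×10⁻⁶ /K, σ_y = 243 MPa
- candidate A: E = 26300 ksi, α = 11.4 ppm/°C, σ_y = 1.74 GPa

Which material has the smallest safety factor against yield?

candidate U

Converting E to GPa, α to ×10⁻⁶/K, σ_y to MPa, then σ and n for each:
  candidate U: E = 114.0, α = 18.3, σ_y = 203.0 → σ = 146 MPa, n = 1.39
  candidate F: E = 212.0, α = 13.0, σ_y = 889.4 → σ = 193 MPa, n = 4.60
  candidate Y: E = 68.26, α = 22.1, σ_y = 243.0 → σ = 106 MPa, n = 2.30
  candidate A: E = 181.3, α = 11.4, σ_y = 1740 → σ = 145 MPa, n = 12.0
The minimum is candidate U at n = 1.39.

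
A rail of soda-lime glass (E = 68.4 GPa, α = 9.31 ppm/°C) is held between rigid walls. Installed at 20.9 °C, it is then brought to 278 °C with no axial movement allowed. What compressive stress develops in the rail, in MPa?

ΔT = 257.1 K. Constrained thermal stress σ = E·α·ΔT = 68.40×10³ MPa × 9.31×10⁻⁶ × 257.1 = 164 MPa (compressive).

164 MPa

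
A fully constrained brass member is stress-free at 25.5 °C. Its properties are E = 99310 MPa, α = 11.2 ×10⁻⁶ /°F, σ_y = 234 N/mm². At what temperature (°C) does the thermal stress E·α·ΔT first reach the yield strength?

E = 99310 MPa = 99.31 GPa.
α = 11.2×10⁻⁶/°F × 9/5 = 20.2×10⁻⁶/K.
σ_y = 234 N/mm² = 234.0 MPa.
E·α·ΔT = 234.0 MPa ⇒ ΔT = 234.0 / (99.31×10³ × 20.2×10⁻⁶) = 116.9 K.
T = 25.5 + 116.9 = 142.4 °C.

142 °C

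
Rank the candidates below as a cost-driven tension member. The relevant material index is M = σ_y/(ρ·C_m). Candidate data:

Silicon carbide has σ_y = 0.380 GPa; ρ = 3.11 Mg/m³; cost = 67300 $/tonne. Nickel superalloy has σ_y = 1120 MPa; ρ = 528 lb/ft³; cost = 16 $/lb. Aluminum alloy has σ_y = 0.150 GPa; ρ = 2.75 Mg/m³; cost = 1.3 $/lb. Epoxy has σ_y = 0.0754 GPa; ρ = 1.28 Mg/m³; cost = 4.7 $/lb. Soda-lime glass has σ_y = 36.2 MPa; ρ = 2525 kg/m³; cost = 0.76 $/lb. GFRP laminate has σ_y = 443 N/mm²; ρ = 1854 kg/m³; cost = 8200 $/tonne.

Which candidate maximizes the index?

GFRP laminate

After converting to SI:
  silicon carbide: σ_y = 380.0 MPa, ρ = 3110 kg/m³, cost = 67.30 $/kg
  nickel superalloy: σ_y = 1120 MPa, ρ = 8458 kg/m³, cost = 35.27 $/kg
  aluminum alloy: σ_y = 150.0 MPa, ρ = 2750 kg/m³, cost = 2.866 $/kg
  epoxy: σ_y = 75.40 MPa, ρ = 1280 kg/m³, cost = 10.36 $/kg
  soda-lime glass: σ_y = 36.20 MPa, ρ = 2525 kg/m³, cost = 1.675 $/kg
  GFRP laminate: σ_y = 443.0 MPa, ρ = 1854 kg/m³, cost = 8.200 $/kg
  GFRP laminate: M = 29.1 kN·m per $
  aluminum alloy: M = 19.0 kN·m per $
  soda-lime glass: M = 8.56 kN·m per $
  epoxy: M = 5.69 kN·m per $
  nickel superalloy: M = 3.75 kN·m per $
  silicon carbide: M = 1.82 kN·m per $
Highest index: GFRP laminate.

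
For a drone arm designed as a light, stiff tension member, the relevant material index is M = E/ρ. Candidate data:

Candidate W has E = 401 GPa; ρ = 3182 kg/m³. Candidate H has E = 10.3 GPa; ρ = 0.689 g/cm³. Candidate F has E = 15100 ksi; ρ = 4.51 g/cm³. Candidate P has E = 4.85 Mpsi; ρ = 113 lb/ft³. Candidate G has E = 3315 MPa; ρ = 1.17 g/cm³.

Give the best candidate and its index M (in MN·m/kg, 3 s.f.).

Convert each candidate to consistent units, then evaluate M:
  candidate W: E = 401.0 GPa, ρ = 3182 kg/m³
  candidate H: E = 10.30 GPa, ρ = 689.0 kg/m³
  candidate F: E = 104.1 GPa, ρ = 4510 kg/m³
  candidate P: E = 33.44 GPa, ρ = 1810 kg/m³
  candidate G: E = 3.315 GPa, ρ = 1170 kg/m³
  candidate W: M = 126 MN·m/kg
  candidate F: M = 23.1 MN·m/kg
  candidate P: M = 18.5 MN·m/kg
  candidate H: M = 14.9 MN·m/kg
  candidate G: M = 2.83 MN·m/kg
Candidate W has the largest M.

candidate W, M = 126 MN·m/kg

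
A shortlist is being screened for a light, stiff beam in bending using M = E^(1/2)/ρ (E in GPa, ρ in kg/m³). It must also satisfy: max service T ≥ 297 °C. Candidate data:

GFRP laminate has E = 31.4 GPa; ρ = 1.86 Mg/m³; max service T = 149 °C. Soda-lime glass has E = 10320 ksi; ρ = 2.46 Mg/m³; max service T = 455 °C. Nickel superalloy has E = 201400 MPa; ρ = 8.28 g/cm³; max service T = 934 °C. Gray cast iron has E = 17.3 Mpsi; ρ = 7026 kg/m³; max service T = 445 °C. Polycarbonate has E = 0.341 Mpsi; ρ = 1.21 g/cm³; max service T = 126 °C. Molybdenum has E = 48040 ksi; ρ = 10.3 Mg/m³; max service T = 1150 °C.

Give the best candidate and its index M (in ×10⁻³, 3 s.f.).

soda-lime glass, M = 3.43×10⁻³

Screen on constraints: max service T ≥ 297 °C. Survivors: soda-lime glass, nickel superalloy, gray cast iron, molybdenum.
Normalizing units and computing the index:
  soda-lime glass: E = 71.15 GPa, ρ = 2460 kg/m³
  nickel superalloy: E = 201.4 GPa, ρ = 8280 kg/m³
  gray cast iron: E = 119.3 GPa, ρ = 7026 kg/m³
  molybdenum: E = 331.2 GPa, ρ = 10300 kg/m³
  soda-lime glass: M = 3.43×10⁻³
  molybdenum: M = 1.77×10⁻³
  nickel superalloy: M = 1.71×10⁻³
  gray cast iron: M = 1.55×10⁻³
Highest index: soda-lime glass.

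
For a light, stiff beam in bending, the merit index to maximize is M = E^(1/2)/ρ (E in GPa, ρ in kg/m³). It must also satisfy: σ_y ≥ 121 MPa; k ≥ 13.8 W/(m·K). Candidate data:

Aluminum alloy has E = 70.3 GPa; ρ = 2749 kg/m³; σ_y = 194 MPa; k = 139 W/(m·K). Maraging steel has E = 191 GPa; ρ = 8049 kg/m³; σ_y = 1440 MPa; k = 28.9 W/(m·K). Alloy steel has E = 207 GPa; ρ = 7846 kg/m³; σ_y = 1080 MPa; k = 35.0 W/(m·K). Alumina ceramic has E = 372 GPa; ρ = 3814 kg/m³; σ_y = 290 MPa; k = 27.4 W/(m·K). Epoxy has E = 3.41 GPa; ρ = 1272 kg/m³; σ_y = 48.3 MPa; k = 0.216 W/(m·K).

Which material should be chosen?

alumina ceramic

Screen on constraints: σ_y ≥ 121 MPa; k ≥ 13.8 W/(m·K). Survivors: aluminum alloy, maraging steel, alloy steel, alumina ceramic.
Evaluate M for each candidate:
  alumina ceramic: M = 5.06×10⁻³
  aluminum alloy: M = 3.05×10⁻³
  alloy steel: M = 1.83×10⁻³
  maraging steel: M = 1.72×10⁻³
Alumina ceramic has the largest M.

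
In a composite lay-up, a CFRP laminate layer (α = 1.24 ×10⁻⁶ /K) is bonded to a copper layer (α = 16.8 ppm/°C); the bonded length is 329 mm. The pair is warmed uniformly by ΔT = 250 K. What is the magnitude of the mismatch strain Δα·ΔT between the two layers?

3.89×10⁻³

Δα = |1.24 − 16.8|×10⁻⁶/K = 15.6×10⁻⁶/K.
Mismatch strain = Δα·ΔT = 15.6×10⁻⁶ × 250.0 = 3.89×10⁻³.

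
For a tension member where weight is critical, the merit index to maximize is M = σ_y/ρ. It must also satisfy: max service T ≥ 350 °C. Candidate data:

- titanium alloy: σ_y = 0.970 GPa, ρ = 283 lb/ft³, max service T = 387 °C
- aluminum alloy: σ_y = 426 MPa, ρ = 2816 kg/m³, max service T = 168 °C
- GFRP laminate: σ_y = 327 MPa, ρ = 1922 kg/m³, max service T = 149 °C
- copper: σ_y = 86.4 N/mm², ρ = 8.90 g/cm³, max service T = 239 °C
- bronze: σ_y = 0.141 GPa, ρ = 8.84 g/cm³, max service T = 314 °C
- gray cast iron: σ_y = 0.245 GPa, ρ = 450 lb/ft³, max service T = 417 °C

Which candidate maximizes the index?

Screen on constraints: max service T ≥ 350 °C. Survivors: titanium alloy, gray cast iron.
After converting to SI:
  titanium alloy: σ_y = 970.0 MPa, ρ = 4533 kg/m³
  gray cast iron: σ_y = 245.0 MPa, ρ = 7208 kg/m³
  titanium alloy: M = 214 kN·m/kg
  gray cast iron: M = 34.0 kN·m/kg
Highest index: titanium alloy.

titanium alloy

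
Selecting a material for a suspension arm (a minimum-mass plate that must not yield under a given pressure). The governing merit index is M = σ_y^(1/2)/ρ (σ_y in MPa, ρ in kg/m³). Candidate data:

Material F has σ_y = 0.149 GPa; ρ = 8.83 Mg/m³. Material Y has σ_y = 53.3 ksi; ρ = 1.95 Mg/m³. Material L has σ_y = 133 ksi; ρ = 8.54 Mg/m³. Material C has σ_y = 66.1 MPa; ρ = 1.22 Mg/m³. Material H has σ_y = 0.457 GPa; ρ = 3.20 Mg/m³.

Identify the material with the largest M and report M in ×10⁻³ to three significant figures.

After converting to SI:
  material F: σ_y = 149.0 MPa, ρ = 8830 kg/m³
  material Y: σ_y = 367.5 MPa, ρ = 1950 kg/m³
  material L: σ_y = 917.0 MPa, ρ = 8540 kg/m³
  material C: σ_y = 66.10 MPa, ρ = 1220 kg/m³
  material H: σ_y = 457.0 MPa, ρ = 3200 kg/m³
  material Y: M = 9.83×10⁻³
  material H: M = 6.68×10⁻³
  material C: M = 6.66×10⁻³
  material L: M = 3.55×10⁻³
  material F: M = 1.38×10⁻³
Material Y ranks first.

material Y, M = 9.83×10⁻³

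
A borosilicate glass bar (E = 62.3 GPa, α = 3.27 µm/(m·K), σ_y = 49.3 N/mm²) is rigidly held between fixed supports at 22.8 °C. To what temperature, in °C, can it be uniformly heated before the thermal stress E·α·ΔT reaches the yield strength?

σ_y = 49.3 N/mm² = 49.30 MPa.
E·α·ΔT = 49.30 MPa ⇒ ΔT = 49.30 / (62.30×10³ × 3.27×10⁻⁶) = 242.0 K.
T = 22.8 + 242.0 = 264.8 °C.

265 °C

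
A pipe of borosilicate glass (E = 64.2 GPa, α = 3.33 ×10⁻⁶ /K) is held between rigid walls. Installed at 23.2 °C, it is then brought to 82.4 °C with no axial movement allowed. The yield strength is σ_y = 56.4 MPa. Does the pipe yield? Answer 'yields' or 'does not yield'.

ΔT = 59.20 K. Constrained thermal stress σ = E·α·ΔT = 64.20×10³ MPa × 3.33×10⁻⁶ × 59.20 = 12.7 MPa (compressive).
Compare to σ_y = 56.4 MPa: σ < σ_y, so it does not yield.

does not yield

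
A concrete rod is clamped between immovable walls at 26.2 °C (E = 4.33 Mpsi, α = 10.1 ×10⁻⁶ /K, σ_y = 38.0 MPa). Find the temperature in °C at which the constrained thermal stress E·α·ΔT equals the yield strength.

152 °C

E = 4.33 Mpsi = 29.85 GPa.
E·α·ΔT = 38.00 MPa ⇒ ΔT = 38.00 / (29.85×10³ × 10.1×10⁻⁶) = 126.0 K.
T = 26.2 + 126.0 = 152.2 °C.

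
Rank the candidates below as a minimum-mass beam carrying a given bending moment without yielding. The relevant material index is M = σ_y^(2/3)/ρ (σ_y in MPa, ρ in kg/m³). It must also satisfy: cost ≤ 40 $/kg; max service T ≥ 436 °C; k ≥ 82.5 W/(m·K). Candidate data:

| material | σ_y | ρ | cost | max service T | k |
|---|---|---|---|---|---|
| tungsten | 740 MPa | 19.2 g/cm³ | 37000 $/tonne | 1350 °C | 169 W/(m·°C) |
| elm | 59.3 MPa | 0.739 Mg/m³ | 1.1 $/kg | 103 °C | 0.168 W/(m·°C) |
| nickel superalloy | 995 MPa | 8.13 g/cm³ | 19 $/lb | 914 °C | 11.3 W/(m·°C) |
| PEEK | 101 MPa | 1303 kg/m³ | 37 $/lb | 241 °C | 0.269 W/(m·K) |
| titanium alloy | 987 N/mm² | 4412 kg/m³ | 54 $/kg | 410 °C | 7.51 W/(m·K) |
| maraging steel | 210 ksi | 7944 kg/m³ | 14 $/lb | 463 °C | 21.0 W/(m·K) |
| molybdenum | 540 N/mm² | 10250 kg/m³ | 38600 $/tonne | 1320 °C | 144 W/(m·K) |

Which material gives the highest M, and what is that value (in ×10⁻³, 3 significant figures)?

Screen on constraints: cost ≤ 40 $/kg; max service T ≥ 436 °C; k ≥ 82.5 W/(m·K). Survivors: tungsten, molybdenum.
Convert each candidate to consistent units, then evaluate M:
  tungsten: σ_y = 740.0 MPa, ρ = 19200 kg/m³
  molybdenum: σ_y = 540.0 MPa, ρ = 10250 kg/m³
  molybdenum: M = 6.47×10⁻³
  tungsten: M = 4.26×10⁻³
The maximum is for molybdenum.

molybdenum, M = 6.47×10⁻³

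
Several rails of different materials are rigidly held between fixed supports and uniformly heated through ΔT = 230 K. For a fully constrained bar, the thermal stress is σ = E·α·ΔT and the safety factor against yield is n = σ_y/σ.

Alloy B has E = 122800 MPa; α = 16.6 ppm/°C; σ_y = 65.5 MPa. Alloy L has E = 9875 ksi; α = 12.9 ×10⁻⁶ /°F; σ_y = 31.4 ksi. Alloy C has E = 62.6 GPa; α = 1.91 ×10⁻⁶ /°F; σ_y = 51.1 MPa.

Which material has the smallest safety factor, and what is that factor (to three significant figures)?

alloy B, n = 0.140

With everything in SI (GPa, ×10⁻⁶/K, MPa):
  alloy B: E = 122.8, α = 16.6, σ_y = 65.50 → σ = 469 MPa, n = 0.140
  alloy L: E = 68.09, α = 23.2, σ_y = 216.5 → σ = 364 MPa, n = 0.595
  alloy C: E = 62.60, α = 3.44, σ_y = 51.10 → σ = 49.5 MPa, n = 1.03
Smallest n: alloy B with n = 0.140.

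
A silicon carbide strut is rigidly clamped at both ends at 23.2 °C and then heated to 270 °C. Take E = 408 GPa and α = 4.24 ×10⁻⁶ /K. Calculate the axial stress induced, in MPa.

ΔT = 246.8 K. Constrained thermal stress σ = E·α·ΔT = 408.0×10³ MPa × 4.24×10⁻⁶ × 246.8 = 427 MPa (compressive).

427 MPa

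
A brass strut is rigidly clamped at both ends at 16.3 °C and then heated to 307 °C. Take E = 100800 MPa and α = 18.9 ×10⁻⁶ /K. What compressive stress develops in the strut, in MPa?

E = 100800 MPa = 100.8 GPa.
ΔT = 290.7 K. Constrained thermal stress σ = E·α·ΔT = 100.8×10³ MPa × 18.9×10⁻⁶ × 290.7 = 554 MPa (compressive).

554 MPa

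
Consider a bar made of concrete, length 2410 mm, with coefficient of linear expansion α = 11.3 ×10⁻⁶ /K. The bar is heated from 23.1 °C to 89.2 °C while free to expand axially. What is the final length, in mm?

ΔT = 89.2 − 23.1 = 66.10 K.
ΔL = α·L₀·ΔT = 11.3×10⁻⁶ × 2410 mm × 66.10 K = 1.80 mm.
L = L₀ + ΔL = 2410 + 1.80 = 2411.8 mm.

2411.8 mm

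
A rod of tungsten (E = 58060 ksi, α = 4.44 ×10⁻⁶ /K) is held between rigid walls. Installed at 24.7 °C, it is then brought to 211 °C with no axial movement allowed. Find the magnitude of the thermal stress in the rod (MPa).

331 MPa

E = 58060 ksi = 400.3 GPa.
ΔT = 186.3 K. Constrained thermal stress σ = E·α·ΔT = 400.3×10³ MPa × 4.44×10⁻⁶ × 186.3 = 331 MPa (compressive).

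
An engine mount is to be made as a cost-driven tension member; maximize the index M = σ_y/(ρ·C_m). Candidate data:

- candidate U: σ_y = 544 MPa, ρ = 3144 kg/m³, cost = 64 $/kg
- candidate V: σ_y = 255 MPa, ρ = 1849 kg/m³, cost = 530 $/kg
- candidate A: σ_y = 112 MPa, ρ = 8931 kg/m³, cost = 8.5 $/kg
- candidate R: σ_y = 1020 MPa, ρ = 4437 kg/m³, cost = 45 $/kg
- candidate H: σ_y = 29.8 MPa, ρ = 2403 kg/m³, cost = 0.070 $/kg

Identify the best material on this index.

Computing M directly (units already consistent):
  candidate H: M = 177 kN·m per $
  candidate R: M = 5.11 kN·m per $
  candidate U: M = 2.70 kN·m per $
  candidate A: M = 1.48 kN·m per $
  candidate V: M = 0.260 kN·m per $
Highest index: candidate H.

candidate H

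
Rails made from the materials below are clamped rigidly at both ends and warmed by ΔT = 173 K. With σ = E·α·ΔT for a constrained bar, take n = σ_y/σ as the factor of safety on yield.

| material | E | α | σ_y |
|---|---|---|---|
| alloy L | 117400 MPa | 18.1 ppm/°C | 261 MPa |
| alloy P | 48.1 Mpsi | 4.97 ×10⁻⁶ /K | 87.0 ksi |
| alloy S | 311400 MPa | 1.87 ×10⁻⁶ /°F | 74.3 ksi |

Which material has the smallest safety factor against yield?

With everything in SI (GPa, ×10⁻⁶/K, MPa):
  alloy L: E = 117.4, α = 18.1, σ_y = 261.0 → σ = 368 MPa, n = 0.710
  alloy P: E = 331.6, α = 4.97, σ_y = 599.8 → σ = 285 MPa, n = 2.10
  alloy S: E = 311.4, α = 3.37, σ_y = 512.3 → σ = 181 MPa, n = 2.83
Smallest n: alloy L with n = 0.710.

alloy L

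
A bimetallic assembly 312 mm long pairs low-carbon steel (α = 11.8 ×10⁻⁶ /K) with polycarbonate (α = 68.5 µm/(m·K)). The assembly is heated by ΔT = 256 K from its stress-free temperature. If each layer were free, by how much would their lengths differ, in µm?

4530 µm

Δα = |11.8 − 68.5|×10⁻⁶/K = 56.7×10⁻⁶/K.
ΔL_mismatch = Δα·L·ΔT = 56.7×10⁻⁶ × 312.0 mm × 256.0 K = 4530 µm.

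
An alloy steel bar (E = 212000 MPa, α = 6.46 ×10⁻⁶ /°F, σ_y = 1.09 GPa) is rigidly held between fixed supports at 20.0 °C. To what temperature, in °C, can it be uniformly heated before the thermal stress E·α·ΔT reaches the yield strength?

E = 212000 MPa = 212.0 GPa.
α = 6.46×10⁻⁶/°F × 9/5 = 11.6×10⁻⁶/K.
σ_y = 1.09 GPa = 1090 MPa.
E·α·ΔT = 1090 MPa ⇒ ΔT = 1090 / (212.0×10³ × 11.6×10⁻⁶) = 442.2 K.
T = 20.0 + 442.2 = 462.2 °C.

462 °C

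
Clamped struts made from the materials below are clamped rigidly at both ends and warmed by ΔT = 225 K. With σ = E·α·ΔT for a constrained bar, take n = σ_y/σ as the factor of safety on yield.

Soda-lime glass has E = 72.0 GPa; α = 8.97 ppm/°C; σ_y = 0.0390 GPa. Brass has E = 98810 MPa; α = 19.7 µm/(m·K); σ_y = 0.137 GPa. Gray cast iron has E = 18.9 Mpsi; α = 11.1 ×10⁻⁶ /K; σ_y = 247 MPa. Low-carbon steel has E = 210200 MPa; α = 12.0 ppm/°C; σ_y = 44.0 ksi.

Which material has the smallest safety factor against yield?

soda-lime glass

Per material, after unit conversion:
  soda-lime glass: E = 72.00, α = 8.97, σ_y = 39.00 → σ = 145 MPa, n = 0.268
  brass: E = 98.81, α = 19.7, σ_y = 137.0 → σ = 438 MPa, n = 0.313
  gray cast iron: E = 130.3, α = 11.1, σ_y = 247.0 → σ = 325 MPa, n = 0.759
  low-carbon steel: E = 210.2, α = 12.0, σ_y = 303.4 → σ = 568 MPa, n = 0.535
The minimum is soda-lime glass at n = 0.268.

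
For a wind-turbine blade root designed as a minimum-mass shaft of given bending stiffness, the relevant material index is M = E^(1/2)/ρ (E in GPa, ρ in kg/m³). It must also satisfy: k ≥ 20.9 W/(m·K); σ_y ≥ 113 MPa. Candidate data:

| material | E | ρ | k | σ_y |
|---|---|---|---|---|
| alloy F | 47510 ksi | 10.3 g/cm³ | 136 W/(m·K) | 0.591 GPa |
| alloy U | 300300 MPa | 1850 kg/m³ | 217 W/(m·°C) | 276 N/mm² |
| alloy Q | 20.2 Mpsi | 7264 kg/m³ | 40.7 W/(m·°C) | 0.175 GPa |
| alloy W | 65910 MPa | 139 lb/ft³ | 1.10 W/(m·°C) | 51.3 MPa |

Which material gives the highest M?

alloy U

Screen on constraints: k ≥ 20.9 W/(m·K); σ_y ≥ 113 MPa. Survivors: alloy F, alloy U, alloy Q.
Convert each candidate to consistent units, then evaluate M:
  alloy F: E = 327.6 GPa, ρ = 10300 kg/m³
  alloy U: E = 300.3 GPa, ρ = 1850 kg/m³
  alloy Q: E = 139.3 GPa, ρ = 7264 kg/m³
  alloy U: M = 9.37×10⁻³
  alloy F: M = 1.76×10⁻³
  alloy Q: M = 1.62×10⁻³
The maximum is for alloy U.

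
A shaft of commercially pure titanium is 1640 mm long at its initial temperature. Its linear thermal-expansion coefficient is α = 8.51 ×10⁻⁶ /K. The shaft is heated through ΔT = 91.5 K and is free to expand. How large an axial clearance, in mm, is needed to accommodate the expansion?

1.28 mm

ΔL = α·L₀·ΔT = 8.51×10⁻⁶ × 1640 mm × 91.50 K = 1.28 mm.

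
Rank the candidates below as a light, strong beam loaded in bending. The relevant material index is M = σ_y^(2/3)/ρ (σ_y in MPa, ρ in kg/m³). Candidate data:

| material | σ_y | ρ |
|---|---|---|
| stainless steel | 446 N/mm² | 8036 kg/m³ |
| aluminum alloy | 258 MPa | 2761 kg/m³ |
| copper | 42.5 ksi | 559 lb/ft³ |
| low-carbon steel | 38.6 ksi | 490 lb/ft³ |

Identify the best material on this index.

aluminum alloy

After converting to SI:
  stainless steel: σ_y = 446.0 MPa, ρ = 8036 kg/m³
  aluminum alloy: σ_y = 258.0 MPa, ρ = 2761 kg/m³
  copper: σ_y = 293.0 MPa, ρ = 8954 kg/m³
  low-carbon steel: σ_y = 266.1 MPa, ρ = 7849 kg/m³
  aluminum alloy: M = 14.7×10⁻³
  stainless steel: M = 7.26×10⁻³
  low-carbon steel: M = 5.27×10⁻³
  copper: M = 4.93×10⁻³
Highest index: aluminum alloy.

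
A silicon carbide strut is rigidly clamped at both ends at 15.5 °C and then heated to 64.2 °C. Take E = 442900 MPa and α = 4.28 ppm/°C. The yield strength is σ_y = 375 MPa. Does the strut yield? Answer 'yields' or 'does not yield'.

does not yield

E = 442900 MPa = 442.9 GPa.
ΔT = 48.70 K. Constrained thermal stress σ = E·α·ΔT = 442.9×10³ MPa × 4.28×10⁻⁶ × 48.70 = 92.3 MPa (compressive).
Compare to σ_y = 375 MPa: σ < σ_y, so it does not yield.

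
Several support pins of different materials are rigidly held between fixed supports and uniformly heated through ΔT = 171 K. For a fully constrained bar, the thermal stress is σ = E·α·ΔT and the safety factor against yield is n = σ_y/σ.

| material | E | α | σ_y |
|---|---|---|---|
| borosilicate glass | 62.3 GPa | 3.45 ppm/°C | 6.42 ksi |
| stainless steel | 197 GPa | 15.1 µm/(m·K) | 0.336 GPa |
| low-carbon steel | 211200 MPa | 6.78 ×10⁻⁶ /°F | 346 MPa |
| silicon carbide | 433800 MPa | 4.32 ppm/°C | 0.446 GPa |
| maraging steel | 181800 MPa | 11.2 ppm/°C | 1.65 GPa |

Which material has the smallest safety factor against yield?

stainless steel

With everything in SI (GPa, ×10⁻⁶/K, MPa):
  borosilicate glass: E = 62.30, α = 3.45, σ_y = 44.26 → σ = 36.8 MPa, n = 1.20
  stainless steel: E = 197.0, α = 15.1, σ_y = 336.0 → σ = 509 MPa, n = 0.661
  low-carbon steel: E = 211.2, α = 12.2, σ_y = 346.0 → σ = 441 MPa, n = 0.785
  silicon carbide: E = 433.8, α = 4.32, σ_y = 446.0 → σ = 320 MPa, n = 1.39
  maraging steel: E = 181.8, α = 11.2, σ_y = 1650 → σ = 348 MPa, n = 4.74
Smallest n: stainless steel with n = 0.661.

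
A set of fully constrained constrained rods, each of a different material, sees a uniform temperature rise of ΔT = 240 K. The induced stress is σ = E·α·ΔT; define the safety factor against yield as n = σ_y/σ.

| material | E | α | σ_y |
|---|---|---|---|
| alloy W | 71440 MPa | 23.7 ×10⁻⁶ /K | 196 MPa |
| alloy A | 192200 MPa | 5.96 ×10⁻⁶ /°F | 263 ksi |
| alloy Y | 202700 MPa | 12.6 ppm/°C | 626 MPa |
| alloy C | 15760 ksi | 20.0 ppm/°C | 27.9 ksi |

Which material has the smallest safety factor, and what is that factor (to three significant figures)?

alloy C, n = 0.369

Converting E to GPa, α to ×10⁻⁶/K, σ_y to MPa, then σ and n for each:
  alloy W: E = 71.44, α = 23.7, σ_y = 196.0 → σ = 406 MPa, n = 0.482
  alloy A: E = 192.2, α = 10.7, σ_y = 1813 → σ = 495 MPa, n = 3.66
  alloy Y: E = 202.7, α = 12.6, σ_y = 626.0 → σ = 613 MPa, n = 1.02
  alloy C: E = 108.7, α = 20.0, σ_y = 192.4 → σ = 522 MPa, n = 0.369
Alloy C has the lowest safety factor, n = 0.369.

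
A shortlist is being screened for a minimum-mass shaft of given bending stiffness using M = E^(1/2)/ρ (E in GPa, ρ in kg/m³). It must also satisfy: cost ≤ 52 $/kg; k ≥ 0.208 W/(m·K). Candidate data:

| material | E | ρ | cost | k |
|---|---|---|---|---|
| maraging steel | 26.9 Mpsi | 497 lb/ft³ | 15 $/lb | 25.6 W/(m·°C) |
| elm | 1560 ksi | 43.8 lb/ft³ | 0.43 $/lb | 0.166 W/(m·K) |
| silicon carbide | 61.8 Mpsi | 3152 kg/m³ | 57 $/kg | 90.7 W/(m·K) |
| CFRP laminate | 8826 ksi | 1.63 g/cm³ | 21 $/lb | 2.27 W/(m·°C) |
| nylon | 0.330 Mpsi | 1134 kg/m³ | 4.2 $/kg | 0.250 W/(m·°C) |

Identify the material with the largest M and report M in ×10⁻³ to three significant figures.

CFRP laminate, M = 4.79×10⁻³

Screen on constraints: cost ≤ 52 $/kg; k ≥ 0.208 W/(m·K). Survivors: maraging steel, CFRP laminate, nylon.
Normalizing units and computing the index:
  maraging steel: E = 185.5 GPa, ρ = 7961 kg/m³
  CFRP laminate: E = 60.85 GPa, ρ = 1630 kg/m³
  nylon: E = 2.275 GPa, ρ = 1134 kg/m³
  CFRP laminate: M = 4.79×10⁻³
  maraging steel: M = 1.71×10⁻³
  nylon: M = 1.33×10⁻³
CFRP laminate has the largest M.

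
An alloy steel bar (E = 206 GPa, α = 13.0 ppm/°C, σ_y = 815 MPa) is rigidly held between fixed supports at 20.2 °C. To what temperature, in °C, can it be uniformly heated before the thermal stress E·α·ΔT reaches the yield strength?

325 °C

E·α·ΔT = 815.0 MPa ⇒ ΔT = 815.0 / (206.0×10³ × 13.0×10⁻⁶) = 304.3 K.
T = 20.2 + 304.3 = 324.5 °C.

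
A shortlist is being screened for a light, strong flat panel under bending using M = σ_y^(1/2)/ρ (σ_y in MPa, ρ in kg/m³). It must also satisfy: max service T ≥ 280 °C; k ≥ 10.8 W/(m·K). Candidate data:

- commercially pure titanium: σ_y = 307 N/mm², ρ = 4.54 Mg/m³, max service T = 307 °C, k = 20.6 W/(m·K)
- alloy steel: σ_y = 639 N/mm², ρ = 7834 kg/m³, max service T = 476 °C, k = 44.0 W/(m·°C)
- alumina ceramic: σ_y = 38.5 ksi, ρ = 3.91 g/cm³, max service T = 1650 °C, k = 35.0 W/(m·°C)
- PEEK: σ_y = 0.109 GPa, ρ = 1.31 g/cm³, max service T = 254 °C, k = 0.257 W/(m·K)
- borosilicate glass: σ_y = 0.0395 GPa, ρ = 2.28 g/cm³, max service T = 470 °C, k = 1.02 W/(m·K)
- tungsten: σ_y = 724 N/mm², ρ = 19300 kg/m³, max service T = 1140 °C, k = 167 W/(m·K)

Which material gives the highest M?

alumina ceramic

Screen on constraints: max service T ≥ 280 °C; k ≥ 10.8 W/(m·K). Survivors: commercially pure titanium, alloy steel, alumina ceramic, tungsten.
Convert each candidate to consistent units, then evaluate M:
  commercially pure titanium: σ_y = 307.0 MPa, ρ = 4540 kg/m³
  alloy steel: σ_y = 639.0 MPa, ρ = 7834 kg/m³
  alumina ceramic: σ_y = 265.4 MPa, ρ = 3910 kg/m³
  tungsten: σ_y = 724.0 MPa, ρ = 19300 kg/m³
  alumina ceramic: M = 4.17×10⁻³
  commercially pure titanium: M = 3.86×10⁻³
  alloy steel: M = 3.23×10⁻³
  tungsten: M = 1.39×10⁻³
Alumina ceramic has the largest M.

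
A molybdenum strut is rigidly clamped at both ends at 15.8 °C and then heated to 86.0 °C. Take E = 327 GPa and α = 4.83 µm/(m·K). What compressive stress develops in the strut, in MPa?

ΔT = 70.20 K. Constrained thermal stress σ = E·α·ΔT = 327.0×10³ MPa × 4.83×10⁻⁶ × 70.20 = 111 MPa (compressive).

111 MPa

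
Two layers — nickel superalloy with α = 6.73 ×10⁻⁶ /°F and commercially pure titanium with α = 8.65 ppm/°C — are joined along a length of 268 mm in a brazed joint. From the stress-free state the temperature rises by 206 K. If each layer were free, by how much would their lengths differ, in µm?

nickel superalloy: α = 6.73×10⁻⁶/°F × 9/5 = 12.1×10⁻⁶/K.
Δα = |12.1 − 8.65|×10⁻⁶/K = 3.46×10⁻⁶/K.
ΔL_mismatch = Δα·L·ΔT = 3.46×10⁻⁶ × 268.0 mm × 206.0 K = 191 µm.

191 µm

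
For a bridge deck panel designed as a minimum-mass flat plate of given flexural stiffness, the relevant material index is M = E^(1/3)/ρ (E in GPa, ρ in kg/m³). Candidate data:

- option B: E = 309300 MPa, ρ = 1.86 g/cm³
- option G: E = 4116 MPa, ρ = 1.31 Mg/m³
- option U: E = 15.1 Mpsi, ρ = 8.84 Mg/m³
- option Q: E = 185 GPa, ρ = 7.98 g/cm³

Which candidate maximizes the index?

Putting every candidate on a common basis:
  option B: E = 309.3 GPa, ρ = 1860 kg/m³
  option G: E = 4.116 GPa, ρ = 1310 kg/m³
  option U: E = 104.1 GPa, ρ = 8840 kg/m³
  option Q: E = 185.0 GPa, ρ = 7980 kg/m³
  option B: M = 3.64×10⁻³
  option G: M = 1.22×10⁻³
  option Q: M = 0.714×10⁻³
  option U: M = 0.532×10⁻³
Option B ranks first.

option B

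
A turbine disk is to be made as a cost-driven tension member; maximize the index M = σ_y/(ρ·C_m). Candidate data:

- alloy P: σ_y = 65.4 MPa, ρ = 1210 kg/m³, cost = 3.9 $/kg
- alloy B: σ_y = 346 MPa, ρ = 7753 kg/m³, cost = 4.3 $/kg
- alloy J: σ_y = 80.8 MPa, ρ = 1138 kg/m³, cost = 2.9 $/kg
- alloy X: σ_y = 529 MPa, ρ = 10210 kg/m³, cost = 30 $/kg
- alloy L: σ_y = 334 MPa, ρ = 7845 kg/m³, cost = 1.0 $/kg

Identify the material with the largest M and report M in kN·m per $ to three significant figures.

alloy L, M = 42.6 kN·m per $

Computing M directly (units already consistent):
  alloy L: M = 42.6 kN·m per $
  alloy J: M = 24.5 kN·m per $
  alloy P: M = 13.9 kN·m per $
  alloy B: M = 10.4 kN·m per $
  alloy X: M = 1.73 kN·m per $
Highest index: alloy L.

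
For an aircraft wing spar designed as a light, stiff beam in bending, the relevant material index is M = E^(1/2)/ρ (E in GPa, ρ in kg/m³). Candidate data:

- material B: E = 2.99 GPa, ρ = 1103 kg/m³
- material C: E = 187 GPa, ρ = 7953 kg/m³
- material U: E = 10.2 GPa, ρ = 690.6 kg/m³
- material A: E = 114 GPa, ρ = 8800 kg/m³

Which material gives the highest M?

Evaluate M for each candidate:
  material U: M = 4.62×10⁻³
  material C: M = 1.72×10⁻³
  material B: M = 1.57×10⁻³
  material A: M = 1.21×10⁻³
The maximum is for material U.

material U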